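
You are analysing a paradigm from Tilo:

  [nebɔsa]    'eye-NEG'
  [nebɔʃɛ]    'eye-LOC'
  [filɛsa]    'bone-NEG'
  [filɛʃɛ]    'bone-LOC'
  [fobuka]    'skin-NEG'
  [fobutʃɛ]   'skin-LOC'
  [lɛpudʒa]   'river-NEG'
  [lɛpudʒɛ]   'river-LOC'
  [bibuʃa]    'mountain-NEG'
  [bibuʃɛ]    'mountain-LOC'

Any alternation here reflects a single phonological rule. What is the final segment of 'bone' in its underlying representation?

/s/

'bone' shows [s] ~ [ʃ] at the end of the stem ([filɛsa] vs [filɛʃɛ]).
The stem 'mountain' ([bibuʃa], [bibuʃɛ]) shows [ʃ] unchanged in both environments, so [ʃ] cannot be basic with [s] derived before the NEG suffix.
Therefore /s/ is basic and [ʃ] is derived by palatalization before a front vowel (/k/ and /s/ become palato-alveolar [tʃ] and [ʃ] before a front vowel).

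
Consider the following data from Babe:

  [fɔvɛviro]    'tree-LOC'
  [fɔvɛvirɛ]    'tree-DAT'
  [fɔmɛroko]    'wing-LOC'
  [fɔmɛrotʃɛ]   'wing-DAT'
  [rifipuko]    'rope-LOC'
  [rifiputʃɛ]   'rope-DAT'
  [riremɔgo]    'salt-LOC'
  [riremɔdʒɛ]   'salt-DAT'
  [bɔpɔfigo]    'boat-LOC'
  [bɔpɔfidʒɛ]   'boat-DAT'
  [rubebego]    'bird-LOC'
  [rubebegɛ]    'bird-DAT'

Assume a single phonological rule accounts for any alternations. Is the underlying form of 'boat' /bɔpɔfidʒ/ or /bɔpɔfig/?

The stem for 'boat' ends in [g] in [bɔpɔfigo] but [dʒ] in [bɔpɔfidʒɛ].
The stem 'bird' ([rubebego], [rubebegɛ]) shows [g] unchanged in both environments, so [g] cannot be basic with [dʒ] derived before the DAT suffix.
The underlying segment must be /dʒ/; palato-alveolar /tʃ/ and /dʒ/ become [k] and [g] when no front vowel follows, yielding [g] there.

/bɔpɔfidʒ/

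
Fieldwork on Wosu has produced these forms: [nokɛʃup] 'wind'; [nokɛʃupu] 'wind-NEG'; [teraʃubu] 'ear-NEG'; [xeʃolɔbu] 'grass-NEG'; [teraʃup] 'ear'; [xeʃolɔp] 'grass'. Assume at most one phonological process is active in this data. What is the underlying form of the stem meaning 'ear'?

/teraʃub/

The stem for 'ear' ends in [b] in [teraʃubu] but [p] in [teraʃup].
If /p/ were underlying and a rule turned it into [b] before the NEG suffix, 'wind' would also alternate; but it has [p] in both [nokɛʃupu] and [nokɛʃup].
The alternation reflects word-final obstruent devoicing: voiced obstruents become voiceless word-finally. /b/ is underlying.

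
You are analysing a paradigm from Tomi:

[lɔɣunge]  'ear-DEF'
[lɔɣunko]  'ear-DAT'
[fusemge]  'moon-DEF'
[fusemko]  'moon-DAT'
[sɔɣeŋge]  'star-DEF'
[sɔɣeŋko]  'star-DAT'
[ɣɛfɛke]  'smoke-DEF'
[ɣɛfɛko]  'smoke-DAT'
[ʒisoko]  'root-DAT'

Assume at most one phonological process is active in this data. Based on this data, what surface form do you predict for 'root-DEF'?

The DEF suffix surfaces as [-ge] and [-ke], depending on the final segment of the stem.
The DAT suffix, which begins with [k], is invariant after every stem; so [k] is not altered by any rule here.
So the underlying form is /-ge/, and voiced stops become voiceless after a vowel.
After 'root', which ends in a vowel, the suffix surfaces as [-ke], giving [ʒisoke].

[ʒisoke]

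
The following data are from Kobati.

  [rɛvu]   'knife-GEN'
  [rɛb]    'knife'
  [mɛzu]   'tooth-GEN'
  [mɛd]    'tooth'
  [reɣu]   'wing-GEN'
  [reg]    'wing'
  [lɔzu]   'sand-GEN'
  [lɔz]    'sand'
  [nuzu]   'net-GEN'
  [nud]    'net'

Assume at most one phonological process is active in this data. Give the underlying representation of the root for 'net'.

'net' shows [z] ~ [d] at the end of the stem ([nuzu] vs [nud]).
Compare 'sand', with invariant [z] in [lɔzu] and [lɔz]: an analysis with underlying /z/ and a rule producing [d] in isolation would wrongly predict alternation here too.
So /d/ is underlying, and a rule of intervocalic spirantization — voiced stops become fricatives between vowels — gives [z].
The underlying form of 'net' is therefore /nud/.

/nud/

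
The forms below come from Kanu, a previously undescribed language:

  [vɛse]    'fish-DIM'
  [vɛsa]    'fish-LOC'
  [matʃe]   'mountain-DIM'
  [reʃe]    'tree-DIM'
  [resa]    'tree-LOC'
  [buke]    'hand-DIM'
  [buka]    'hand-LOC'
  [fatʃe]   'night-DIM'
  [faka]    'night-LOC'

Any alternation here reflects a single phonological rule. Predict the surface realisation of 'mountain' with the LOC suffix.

[maka]

The root 'night' surfaces as [fatʃe] and [faka], with a stem-final [tʃ] ~ [k] alternation.
The stem 'hand' ([buke], [buka]) shows [k] unchanged in both environments, so [k] cannot be basic with [tʃ] derived before the DIM suffix.
Therefore /tʃ/ is basic and [k] is derived by depalatalization (palato-alveolar /tʃ/ and /ʃ/ become [k] and [s] when no front vowel follows).
From [matʃe] the stem 'mountain' is /matʃ/; when no front vowel follows this yields [maka].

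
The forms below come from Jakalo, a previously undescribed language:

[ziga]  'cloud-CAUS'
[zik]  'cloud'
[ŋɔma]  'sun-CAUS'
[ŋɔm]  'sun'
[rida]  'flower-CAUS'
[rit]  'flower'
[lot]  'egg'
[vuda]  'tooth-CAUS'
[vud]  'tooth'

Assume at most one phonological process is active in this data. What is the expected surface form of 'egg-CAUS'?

The stem for 'flower' ends in [d] in [rida] but [t] in [rit].
Compare 'tooth', with invariant [d] in [vuda] and [vud]: an analysis with underlying /d/ and a rule producing [t] in isolation would wrongly predict alternation here too.
The underlying segment must be /t/; voiceless stops become voiced between vowels, yielding [d] there.
The one attested form of 'egg', [lot], shows underlying /lot/. Applying the same rule between vowels gives [loda].

[loda]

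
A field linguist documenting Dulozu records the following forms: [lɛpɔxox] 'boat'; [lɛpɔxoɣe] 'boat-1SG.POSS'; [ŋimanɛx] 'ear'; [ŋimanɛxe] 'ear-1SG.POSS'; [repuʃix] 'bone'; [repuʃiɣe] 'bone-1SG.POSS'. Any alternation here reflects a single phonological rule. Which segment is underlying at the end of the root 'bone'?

/ɣ/

'bone' shows [x] ~ [ɣ] at the end of the stem ([repuʃix] vs [repuʃiɣe]).
But 'ear' keeps [x] in both environments ([ŋimanɛx], [ŋimanɛxe]), so there is no rule changing /x/ to [ɣ] before the 1SG.POSS suffix.
So /ɣ/ is underlying, and a rule of word-final obstruent devoicing — voiced obstruents become voiceless word-finally — gives [x].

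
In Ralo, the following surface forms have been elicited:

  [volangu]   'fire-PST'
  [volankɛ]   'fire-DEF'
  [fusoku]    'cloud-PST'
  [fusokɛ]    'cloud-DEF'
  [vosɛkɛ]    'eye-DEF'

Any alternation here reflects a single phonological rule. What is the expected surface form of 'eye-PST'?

[vosɛku]

The PST suffix surfaces as [-gu] and [-ku], depending on the final segment of the stem.
By contrast the DEF suffix keeps its initial [k] throughout — that segment must be underlying.
The PST suffix is therefore /-gu/ underlyingly, with post-vocalic devoicing: voiced stops become voiceless after a vowel.
After 'eye', which ends in a vowel, the suffix surfaces as [-ku], giving [vosɛku].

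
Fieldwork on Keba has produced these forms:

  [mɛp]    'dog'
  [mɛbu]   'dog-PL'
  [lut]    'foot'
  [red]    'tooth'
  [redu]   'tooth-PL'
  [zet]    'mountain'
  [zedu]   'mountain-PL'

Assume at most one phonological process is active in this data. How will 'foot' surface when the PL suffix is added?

[ludu]

The stem for 'mountain' ends in [t] in [zet] but [d] in [zedu].
Compare 'tooth', with invariant [d] in [red] and [redu]: an analysis with underlying /d/ and a rule producing [t] in isolation would wrongly predict alternation here too.
The alternation reflects intervocalic voicing: voiceless stops become voiced between vowels. /t/ is underlying.
The one attested form of 'foot', [lut], shows underlying /lut/. Applying the same rule between vowels gives [ludu].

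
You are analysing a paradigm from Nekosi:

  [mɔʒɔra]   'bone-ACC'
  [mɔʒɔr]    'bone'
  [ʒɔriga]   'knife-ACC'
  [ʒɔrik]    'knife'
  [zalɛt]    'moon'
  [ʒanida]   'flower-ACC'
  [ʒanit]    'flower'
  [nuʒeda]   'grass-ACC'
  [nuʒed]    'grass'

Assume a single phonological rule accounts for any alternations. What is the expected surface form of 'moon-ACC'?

'flower' shows [d] ~ [t] at the end of the stem ([ʒanida] vs [ʒanit]).
Compare 'grass', with invariant [d] in [nuʒeda] and [nuʒed]: an analysis with underlying /d/ and a rule producing [t] in isolation would wrongly predict alternation here too.
The underlying segment must be /t/; voiceless stops become voiced between vowels, yielding [d] there.
The one attested form of 'moon', [zalɛt], shows underlying /zalɛt/. Applying the same rule between vowels gives [zalɛda].

[zalɛda]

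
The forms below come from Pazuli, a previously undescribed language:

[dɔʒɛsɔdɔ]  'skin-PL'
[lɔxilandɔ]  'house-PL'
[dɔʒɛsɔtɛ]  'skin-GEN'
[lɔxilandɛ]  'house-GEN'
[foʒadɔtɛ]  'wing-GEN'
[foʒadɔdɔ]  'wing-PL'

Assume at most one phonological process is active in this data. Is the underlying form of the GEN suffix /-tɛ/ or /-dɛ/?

/-tɛ/

The GEN morpheme has two allomorphs, [-dɛ] and [-tɛ].
By contrast the PL suffix keeps its initial [d] throughout — that segment must be underlying.
The GEN suffix is therefore /-tɛ/ underlyingly, with post-nasal voicing: voiceless stops become voiced after a nasal.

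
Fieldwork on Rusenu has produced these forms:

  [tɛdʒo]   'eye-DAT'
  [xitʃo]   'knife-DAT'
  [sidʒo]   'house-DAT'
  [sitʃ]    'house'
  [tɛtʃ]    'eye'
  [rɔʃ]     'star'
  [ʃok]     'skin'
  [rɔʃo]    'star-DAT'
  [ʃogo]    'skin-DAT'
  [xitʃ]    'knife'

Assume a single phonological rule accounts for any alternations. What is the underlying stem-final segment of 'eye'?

'eye' shows [tʃ] ~ [dʒ] at the end of the stem ([tɛtʃ] vs [tɛdʒo]).
If /tʃ/ were underlying and a rule turned it into [dʒ] before the DAT suffix, 'knife' would also alternate; but it has [tʃ] in both [xitʃ] and [xitʃo].
The underlying segment must be /dʒ/; voiced obstruents become voiceless word-finally, yielding [tʃ] there.

/dʒ/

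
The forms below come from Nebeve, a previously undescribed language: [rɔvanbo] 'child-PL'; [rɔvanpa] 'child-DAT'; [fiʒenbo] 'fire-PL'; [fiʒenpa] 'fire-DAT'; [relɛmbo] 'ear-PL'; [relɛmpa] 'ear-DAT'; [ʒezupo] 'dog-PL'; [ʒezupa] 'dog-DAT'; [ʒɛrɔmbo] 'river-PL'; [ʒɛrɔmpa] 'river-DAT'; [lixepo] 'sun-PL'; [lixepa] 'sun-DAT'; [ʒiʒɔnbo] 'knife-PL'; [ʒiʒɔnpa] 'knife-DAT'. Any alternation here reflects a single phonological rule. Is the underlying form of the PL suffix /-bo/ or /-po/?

/-bo/

The PL suffix surfaces as [-bo] and [-po], depending on the final segment of the stem.
By contrast the DAT suffix keeps its initial [p] throughout — that segment must be underlying.
So the underlying form is /-bo/, and voiced stops become voiceless after a vowel.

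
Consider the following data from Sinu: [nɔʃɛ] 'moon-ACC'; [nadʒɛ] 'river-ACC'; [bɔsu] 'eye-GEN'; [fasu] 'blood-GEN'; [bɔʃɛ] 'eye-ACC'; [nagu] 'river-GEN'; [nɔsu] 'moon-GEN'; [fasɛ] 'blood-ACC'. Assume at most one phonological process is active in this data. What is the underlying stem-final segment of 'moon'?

'moon' shows [s] ~ [ʃ] at the end of the stem ([nɔsu] vs [nɔʃɛ]).
But 'blood' keeps [s] in both environments ([fasu], [fasɛ]), so there is no rule changing /s/ to [ʃ] before the ACC suffix.
Therefore /ʃ/ is basic and [s] is derived by depalatalization (palato-alveolar /dʒ/ and /ʃ/ become [g] and [s] when no front vowel follows).

/ʃ/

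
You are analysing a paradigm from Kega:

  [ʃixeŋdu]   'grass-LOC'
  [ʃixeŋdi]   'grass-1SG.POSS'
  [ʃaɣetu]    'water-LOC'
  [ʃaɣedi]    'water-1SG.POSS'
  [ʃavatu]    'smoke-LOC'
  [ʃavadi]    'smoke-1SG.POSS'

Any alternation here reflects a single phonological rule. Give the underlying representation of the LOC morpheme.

The LOC morpheme has two allomorphs, [-du] and [-tu].
By contrast the 1SG.POSS suffix keeps its initial [d] throughout — that segment must be underlying.
So the underlying form is /-tu/, and voiceless stops become voiced after a nasal.

/-tu/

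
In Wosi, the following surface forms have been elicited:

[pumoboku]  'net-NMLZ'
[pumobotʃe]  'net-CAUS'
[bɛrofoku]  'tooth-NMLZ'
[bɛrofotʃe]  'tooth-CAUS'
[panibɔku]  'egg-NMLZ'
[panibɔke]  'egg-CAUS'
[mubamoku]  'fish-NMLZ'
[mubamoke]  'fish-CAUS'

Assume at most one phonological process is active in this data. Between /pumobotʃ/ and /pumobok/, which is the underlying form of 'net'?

/pumobotʃ/

The stem for 'net' ends in [k] in [pumoboku] but [tʃ] in [pumobotʃe].
If /k/ were underlying and a rule turned it into [tʃ] before the CAUS suffix, 'egg' would also alternate; but it has [k] in both [panibɔku] and [panibɔke].
The alternation reflects depalatalization: palato-alveolar /tʃ/ becomes [k] when no front vowel follows. /tʃ/ is underlying.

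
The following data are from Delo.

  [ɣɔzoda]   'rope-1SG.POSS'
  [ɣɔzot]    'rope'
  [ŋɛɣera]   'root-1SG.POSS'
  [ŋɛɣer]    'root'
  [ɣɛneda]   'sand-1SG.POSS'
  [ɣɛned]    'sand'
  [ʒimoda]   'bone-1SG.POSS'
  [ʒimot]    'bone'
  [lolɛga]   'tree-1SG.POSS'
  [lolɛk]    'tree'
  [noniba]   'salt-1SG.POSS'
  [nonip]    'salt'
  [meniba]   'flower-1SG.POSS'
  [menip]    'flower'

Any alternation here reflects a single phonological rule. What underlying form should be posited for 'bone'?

/ʒimot/

The stem for 'bone' ends in [d] in [ʒimoda] but [t] in [ʒimot].
But 'sand' keeps [d] in both environments ([ɣɛneda], [ɣɛned]), so there is no rule changing /d/ to [t] in isolation.
The underlying segment must be /t/; voiceless stops become voiced between vowels, yielding [d] there.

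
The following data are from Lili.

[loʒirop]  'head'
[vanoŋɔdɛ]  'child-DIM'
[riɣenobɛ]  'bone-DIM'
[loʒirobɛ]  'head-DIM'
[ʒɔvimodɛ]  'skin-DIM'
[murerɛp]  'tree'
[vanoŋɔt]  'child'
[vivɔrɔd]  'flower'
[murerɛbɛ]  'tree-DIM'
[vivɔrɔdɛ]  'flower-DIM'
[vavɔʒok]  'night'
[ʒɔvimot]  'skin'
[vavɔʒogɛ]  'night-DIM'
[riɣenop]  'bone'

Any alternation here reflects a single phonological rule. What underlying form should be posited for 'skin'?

In [ʒɔvimot] and [ʒɔvimodɛ] the final segment of 'skin' alternates: [t] ~ [d].
But 'flower' keeps [d] in both environments ([vivɔrɔd], [vivɔrɔdɛ]), so there is no rule changing /d/ to [t] in isolation.
The underlying segment must be /t/; voiceless stops become voiced between vowels, yielding [d] there.
The underlying form of 'skin' is therefore /ʒɔvimot/.

/ʒɔvimot/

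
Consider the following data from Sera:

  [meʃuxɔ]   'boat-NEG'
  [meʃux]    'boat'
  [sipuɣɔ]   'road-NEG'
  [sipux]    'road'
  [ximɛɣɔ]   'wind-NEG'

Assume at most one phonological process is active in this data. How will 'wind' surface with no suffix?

[ximɛx]

The stem for 'road' ends in [ɣ] in [sipuɣɔ] but [x] in [sipux].
But 'boat' keeps [x] in both environments ([meʃuxɔ], [meʃux]), so there is no rule changing /x/ to [ɣ] before the NEG suffix.
The underlying segment must be /ɣ/; voiced obstruents become voiceless word-finally, yielding [x] there.
From [ximɛɣɔ] the stem 'wind' is /ximɛɣ/; word-finally this yields [ximɛx].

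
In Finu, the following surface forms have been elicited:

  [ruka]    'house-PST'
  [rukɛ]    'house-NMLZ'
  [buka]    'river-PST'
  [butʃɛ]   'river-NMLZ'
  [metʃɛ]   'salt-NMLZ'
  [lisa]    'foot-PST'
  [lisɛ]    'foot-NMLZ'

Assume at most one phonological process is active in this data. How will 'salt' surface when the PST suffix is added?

In [buka] and [butʃɛ] the final segment of 'river' alternates: [k] ~ [tʃ].
Compare 'house', with invariant [k] in [ruka] and [rukɛ]: an analysis with underlying /k/ and a rule producing [tʃ] before the NMLZ suffix would wrongly predict alternation here too.
The underlying segment must be /tʃ/; palato-alveolar /tʃ/ becomes [k] when no front vowel follows, yielding [k] there.
The one attested form of 'salt', [metʃɛ], shows underlying /metʃ/. Applying the same rule when no front vowel follows gives [meka].

[meka]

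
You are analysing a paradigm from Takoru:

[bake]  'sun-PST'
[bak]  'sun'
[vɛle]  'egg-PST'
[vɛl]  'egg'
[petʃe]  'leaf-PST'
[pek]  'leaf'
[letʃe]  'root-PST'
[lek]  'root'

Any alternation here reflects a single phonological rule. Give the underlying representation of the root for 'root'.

/letʃ/

The root 'root' surfaces as [letʃe] and [lek], with a stem-final [tʃ] ~ [k] alternation.
The stem 'sun' ([bake], [bak]) shows [k] unchanged in both environments, so [k] cannot be basic with [tʃ] derived before the PST suffix.
Therefore /tʃ/ is basic and [k] is derived by depalatalization (palato-alveolar /tʃ/ becomes [k] when no front vowel follows).
The underlying form of 'root' is therefore /letʃ/.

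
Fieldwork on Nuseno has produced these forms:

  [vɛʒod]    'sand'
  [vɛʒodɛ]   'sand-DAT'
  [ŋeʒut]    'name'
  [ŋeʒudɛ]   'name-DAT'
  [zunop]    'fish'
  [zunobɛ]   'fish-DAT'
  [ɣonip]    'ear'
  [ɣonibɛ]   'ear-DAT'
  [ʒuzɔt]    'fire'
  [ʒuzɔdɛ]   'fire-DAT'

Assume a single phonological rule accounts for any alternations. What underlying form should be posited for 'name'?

The stem for 'name' ends in [t] in [ŋeʒut] but [d] in [ŋeʒudɛ].
The stem 'sand' ([vɛʒod], [vɛʒodɛ]) shows [d] unchanged in both environments, so [d] cannot be basic with [t] derived in isolation.
The alternation reflects intervocalic voicing: voiceless stops become voiced between vowels. /t/ is underlying.
Hence 'name' is /ŋeʒut/ underlyingly.

/ŋeʒut/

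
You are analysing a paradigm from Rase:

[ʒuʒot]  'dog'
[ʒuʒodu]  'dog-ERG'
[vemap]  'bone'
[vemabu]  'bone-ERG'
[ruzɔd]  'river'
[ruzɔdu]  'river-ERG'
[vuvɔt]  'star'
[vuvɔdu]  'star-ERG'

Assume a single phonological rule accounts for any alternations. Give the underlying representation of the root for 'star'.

/vuvɔt/

The stem for 'star' ends in [t] in [vuvɔt] but [d] in [vuvɔdu].
Compare 'river', with invariant [d] in [ruzɔd] and [ruzɔdu]: an analysis with underlying /d/ and a rule producing [t] in isolation would wrongly predict alternation here too.
The underlying segment must be /t/; voiceless stops become voiced between vowels, yielding [d] there.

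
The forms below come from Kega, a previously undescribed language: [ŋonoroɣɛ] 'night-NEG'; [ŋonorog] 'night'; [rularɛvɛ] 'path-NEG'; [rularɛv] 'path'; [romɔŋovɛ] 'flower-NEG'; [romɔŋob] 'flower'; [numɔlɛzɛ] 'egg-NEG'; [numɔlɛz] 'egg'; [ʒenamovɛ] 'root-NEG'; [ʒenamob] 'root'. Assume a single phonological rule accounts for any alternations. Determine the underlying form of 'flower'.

/romɔŋob/

In [romɔŋovɛ] and [romɔŋob] the final segment of 'flower' alternates: [v] ~ [b].
If /v/ were underlying and a rule turned it into [b] in isolation, 'path' would also alternate; but it has [v] in both [rularɛvɛ] and [rularɛv].
The alternation reflects intervocalic spirantization: voiced stops become fricatives between vowels. /b/ is underlying.
The underlying form of 'flower' is therefore /romɔŋob/.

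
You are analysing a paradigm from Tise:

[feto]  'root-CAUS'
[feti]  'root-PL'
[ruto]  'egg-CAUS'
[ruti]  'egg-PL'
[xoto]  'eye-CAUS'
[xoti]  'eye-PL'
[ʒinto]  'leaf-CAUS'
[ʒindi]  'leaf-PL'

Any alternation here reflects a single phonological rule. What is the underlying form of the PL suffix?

The PL morpheme has two allomorphs, [-di] and [-ti].
The CAUS suffix, which begins with [t], is invariant after every stem; so [t] is not altered by any rule here.
The PL suffix is therefore /-di/ underlyingly, with post-vocalic devoicing: voiced stops become voiceless after a vowel.

/-di/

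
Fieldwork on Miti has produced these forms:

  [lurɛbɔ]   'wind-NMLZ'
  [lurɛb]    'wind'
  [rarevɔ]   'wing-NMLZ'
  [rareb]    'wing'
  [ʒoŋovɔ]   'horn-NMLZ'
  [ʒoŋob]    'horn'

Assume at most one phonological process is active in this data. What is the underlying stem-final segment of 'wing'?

/v/

'wing' shows [v] ~ [b] at the end of the stem ([rarevɔ] vs [rareb]).
Compare 'wind', with invariant [b] in [lurɛbɔ] and [lurɛb]: an analysis with underlying /b/ and a rule producing [v] before the NMLZ suffix would wrongly predict alternation here too.
Therefore /v/ is basic and [b] is derived by word-final hardening (voiced fricatives become stops word-finally).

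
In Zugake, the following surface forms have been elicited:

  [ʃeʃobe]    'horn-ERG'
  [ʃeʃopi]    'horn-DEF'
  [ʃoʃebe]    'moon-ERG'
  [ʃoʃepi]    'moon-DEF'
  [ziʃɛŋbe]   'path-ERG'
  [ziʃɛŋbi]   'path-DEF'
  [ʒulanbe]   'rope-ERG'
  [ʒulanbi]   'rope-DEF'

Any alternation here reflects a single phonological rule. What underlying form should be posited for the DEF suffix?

/-pi/

The DEF morpheme has two allomorphs, [-bi] and [-pi].
By contrast the ERG suffix keeps its initial [b] throughout — that segment must be underlying.
The DEF suffix is therefore /-pi/ underlyingly, with post-nasal voicing: voiceless stops become voiced after a nasal.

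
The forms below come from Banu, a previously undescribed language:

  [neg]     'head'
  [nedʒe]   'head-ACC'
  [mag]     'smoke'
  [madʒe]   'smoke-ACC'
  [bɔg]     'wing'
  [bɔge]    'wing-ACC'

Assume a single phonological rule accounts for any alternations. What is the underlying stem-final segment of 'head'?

In [neg] and [nedʒe] the final segment of 'head' alternates: [g] ~ [dʒ].
The stem 'wing' ([bɔg], [bɔge]) shows [g] unchanged in both environments, so [g] cannot be basic with [dʒ] derived before the ACC suffix.
So /dʒ/ is underlying, and a rule of depalatalization — palato-alveolar /dʒ/ becomes [g] when no front vowel follows — gives [g].

/dʒ/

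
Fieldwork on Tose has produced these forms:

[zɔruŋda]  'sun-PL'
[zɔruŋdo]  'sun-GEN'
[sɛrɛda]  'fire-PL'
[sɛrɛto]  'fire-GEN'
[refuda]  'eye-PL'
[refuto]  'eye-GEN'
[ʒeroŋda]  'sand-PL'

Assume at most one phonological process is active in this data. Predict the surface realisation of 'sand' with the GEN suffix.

The GEN suffix surfaces as [-do] and [-to], depending on the final segment of the stem.
By contrast the PL suffix keeps its initial [d] throughout — that segment must be underlying.
So the underlying form is /-to/, and voiceless stops become voiced after a nasal.
After 'sand', which ends in a nasal, the suffix surfaces as [-do], giving [ʒeroŋdo].

[ʒeroŋdo]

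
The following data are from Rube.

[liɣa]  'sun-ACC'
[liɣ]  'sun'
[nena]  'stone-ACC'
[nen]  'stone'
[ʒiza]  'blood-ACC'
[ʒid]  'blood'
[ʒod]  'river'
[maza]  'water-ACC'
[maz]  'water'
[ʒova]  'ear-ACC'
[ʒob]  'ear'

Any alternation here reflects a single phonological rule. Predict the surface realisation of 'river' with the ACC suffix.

'blood' shows [z] ~ [d] at the end of the stem ([ʒiza] vs [ʒid]).
If /z/ were underlying and a rule turned it into [d] in isolation, 'water' would also alternate; but it has [z] in both [maza] and [maz].
The alternation reflects intervocalic spirantization: voiced stops become fricatives between vowels. /d/ is underlying.
From [ʒod] the stem 'river' is /ʒod/; between vowels this yields [ʒoza].

[ʒoza]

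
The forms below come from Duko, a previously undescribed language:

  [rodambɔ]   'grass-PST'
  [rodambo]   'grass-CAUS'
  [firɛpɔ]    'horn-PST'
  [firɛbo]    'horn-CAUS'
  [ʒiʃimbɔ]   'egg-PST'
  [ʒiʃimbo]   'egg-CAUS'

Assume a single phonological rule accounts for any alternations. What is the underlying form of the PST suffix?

/-pɔ/

The PST suffix surfaces as [-bɔ] and [-pɔ], depending on the final segment of the stem.
By contrast the CAUS suffix keeps its initial [b] throughout — that segment must be underlying.
The PST suffix is therefore /-pɔ/ underlyingly, with post-nasal voicing: voiceless stops become voiced after a nasal.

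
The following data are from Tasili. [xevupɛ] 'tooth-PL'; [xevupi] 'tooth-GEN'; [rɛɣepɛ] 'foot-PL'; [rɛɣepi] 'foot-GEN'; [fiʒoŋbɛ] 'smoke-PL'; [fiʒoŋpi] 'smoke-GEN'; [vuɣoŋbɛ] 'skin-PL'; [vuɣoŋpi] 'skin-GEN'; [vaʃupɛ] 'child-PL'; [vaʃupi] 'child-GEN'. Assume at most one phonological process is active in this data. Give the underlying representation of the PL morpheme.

/-bɛ/

The PL suffix surfaces as [-bɛ] and [-pɛ], depending on the final segment of the stem.
By contrast the GEN suffix keeps its initial [p] throughout — that segment must be underlying.
The PL suffix is therefore /-bɛ/ underlyingly, with post-vocalic devoicing: voiced stops become voiceless after a vowel.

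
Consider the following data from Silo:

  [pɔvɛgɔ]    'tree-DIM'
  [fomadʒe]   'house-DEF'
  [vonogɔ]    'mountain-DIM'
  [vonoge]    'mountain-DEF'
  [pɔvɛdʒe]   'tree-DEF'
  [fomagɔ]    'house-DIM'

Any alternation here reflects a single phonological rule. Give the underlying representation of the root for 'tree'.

The stem for 'tree' ends in [g] in [pɔvɛgɔ] but [dʒ] in [pɔvɛdʒe].
If /g/ were underlying and a rule turned it into [dʒ] before the DEF suffix, 'mountain' would also alternate; but it has [g] in both [vonogɔ] and [vonoge].
The underlying segment must be /dʒ/; palato-alveolar /dʒ/ becomes [g] when no front vowel follows, yielding [g] there.

/pɔvɛdʒ/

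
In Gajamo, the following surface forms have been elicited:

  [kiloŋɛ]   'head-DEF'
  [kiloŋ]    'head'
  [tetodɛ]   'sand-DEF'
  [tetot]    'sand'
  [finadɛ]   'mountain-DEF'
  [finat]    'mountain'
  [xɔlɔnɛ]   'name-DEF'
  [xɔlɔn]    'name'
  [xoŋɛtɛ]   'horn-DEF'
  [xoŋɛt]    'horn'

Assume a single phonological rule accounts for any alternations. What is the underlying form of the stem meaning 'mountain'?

The root 'mountain' surfaces as [finadɛ] and [finat], with a stem-final [d] ~ [t] alternation.
If /t/ were underlying and a rule turned it into [d] before the DEF suffix, 'horn' would also alternate; but it has [t] in both [xoŋɛtɛ] and [xoŋɛt].
The alternation reflects word-final obstruent devoicing: voiced obstruents become voiceless word-finally. /d/ is underlying.
So 'mountain' = /finad/.

/finad/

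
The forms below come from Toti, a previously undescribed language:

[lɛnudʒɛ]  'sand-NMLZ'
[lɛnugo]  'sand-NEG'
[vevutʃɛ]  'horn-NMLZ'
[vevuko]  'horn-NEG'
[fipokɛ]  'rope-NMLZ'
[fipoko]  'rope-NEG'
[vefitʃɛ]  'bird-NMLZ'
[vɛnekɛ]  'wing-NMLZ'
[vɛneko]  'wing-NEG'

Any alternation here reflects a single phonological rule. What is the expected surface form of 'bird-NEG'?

'horn' shows [tʃ] ~ [k] at the end of the stem ([vevutʃɛ] vs [vevuko]).
The stem 'rope' ([fipokɛ], [fipoko]) shows [k] unchanged in both environments, so [k] cannot be basic with [tʃ] derived before the NMLZ suffix.
Therefore /tʃ/ is basic and [k] is derived by depalatalization (palato-alveolar /tʃ/ and /dʒ/ become [k] and [g] when no front vowel follows).
From [vefitʃɛ] the stem 'bird' is /vefitʃ/; when no front vowel follows this yields [vefiko].

[vefiko]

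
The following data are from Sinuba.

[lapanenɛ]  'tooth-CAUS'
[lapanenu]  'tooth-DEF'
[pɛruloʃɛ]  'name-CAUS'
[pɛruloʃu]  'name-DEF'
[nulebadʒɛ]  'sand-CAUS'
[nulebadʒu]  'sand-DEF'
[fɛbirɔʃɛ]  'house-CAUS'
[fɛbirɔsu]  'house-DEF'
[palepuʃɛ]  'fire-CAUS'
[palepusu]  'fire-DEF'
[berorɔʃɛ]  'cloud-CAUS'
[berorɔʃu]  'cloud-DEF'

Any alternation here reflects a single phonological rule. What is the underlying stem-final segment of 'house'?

/s/

'house' shows [ʃ] ~ [s] at the end of the stem ([fɛbirɔʃɛ] vs [fɛbirɔsu]).
The stem 'name' ([pɛruloʃɛ], [pɛruloʃu]) shows [ʃ] unchanged in both environments, so [ʃ] cannot be basic with [s] derived before the DEF suffix.
The alternation reflects palatalization before a front vowel: /s/ becomes palato-alveolar [ʃ] before a front vowel. /s/ is underlying.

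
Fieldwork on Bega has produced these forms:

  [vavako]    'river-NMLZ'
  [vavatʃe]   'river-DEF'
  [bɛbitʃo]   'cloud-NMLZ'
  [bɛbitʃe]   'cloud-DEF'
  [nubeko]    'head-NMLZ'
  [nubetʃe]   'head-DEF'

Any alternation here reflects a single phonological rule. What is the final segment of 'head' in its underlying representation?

/k/

The root 'head' surfaces as [nubeko] and [nubetʃe], with a stem-final [k] ~ [tʃ] alternation.
But 'cloud' keeps [tʃ] in both environments ([bɛbitʃo], [bɛbitʃe]), so there is no rule changing /tʃ/ to [k] before the NMLZ suffix.
Therefore /k/ is basic and [tʃ] is derived by palatalization before a front vowel (/k/ becomes palato-alveolar [tʃ] before a front vowel).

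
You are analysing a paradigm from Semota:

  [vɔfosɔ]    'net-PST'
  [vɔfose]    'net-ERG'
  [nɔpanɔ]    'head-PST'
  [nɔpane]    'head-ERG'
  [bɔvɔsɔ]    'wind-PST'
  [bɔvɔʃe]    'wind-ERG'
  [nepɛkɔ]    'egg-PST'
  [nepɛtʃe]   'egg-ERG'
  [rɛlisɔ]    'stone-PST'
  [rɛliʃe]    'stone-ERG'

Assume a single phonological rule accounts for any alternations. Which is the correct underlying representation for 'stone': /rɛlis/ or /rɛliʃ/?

/rɛliʃ/

The root 'stone' surfaces as [rɛlisɔ] and [rɛliʃe], with a stem-final [s] ~ [ʃ] alternation.
But 'net' keeps [s] in both environments ([vɔfosɔ], [vɔfose]), so there is no rule changing /s/ to [ʃ] before the ERG suffix.
Therefore /ʃ/ is basic and [s] is derived by depalatalization (palato-alveolar /tʃ/ and /ʃ/ become [k] and [s] when no front vowel follows).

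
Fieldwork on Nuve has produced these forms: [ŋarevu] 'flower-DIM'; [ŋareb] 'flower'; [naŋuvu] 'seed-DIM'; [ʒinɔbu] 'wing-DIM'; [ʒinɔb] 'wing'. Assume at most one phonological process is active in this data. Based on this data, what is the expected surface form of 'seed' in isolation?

[naŋub]

The root 'flower' surfaces as [ŋarevu] and [ŋareb], with a stem-final [v] ~ [b] alternation.
The stem 'wing' ([ʒinɔbu], [ʒinɔb]) shows [b] unchanged in both environments, so [b] cannot be basic with [v] derived before the DIM suffix.
Therefore /v/ is basic and [b] is derived by word-final hardening (voiced fricatives become stops word-finally).
The one attested form of 'seed', [naŋuvu], shows underlying /naŋuv/. Applying the same rule word-finally gives [naŋub].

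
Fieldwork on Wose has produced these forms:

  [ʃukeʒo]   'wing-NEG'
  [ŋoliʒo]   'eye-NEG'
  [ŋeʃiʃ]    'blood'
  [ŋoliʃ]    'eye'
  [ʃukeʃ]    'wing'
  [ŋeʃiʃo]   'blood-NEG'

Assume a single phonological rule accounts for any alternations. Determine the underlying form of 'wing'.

'wing' shows [ʒ] ~ [ʃ] at the end of the stem ([ʃukeʒo] vs [ʃukeʃ]).
The stem 'blood' ([ŋeʃiʃo], [ŋeʃiʃ]) shows [ʃ] unchanged in both environments, so [ʃ] cannot be basic with [ʒ] derived before the NEG suffix.
So /ʒ/ is underlying, and a rule of word-final obstruent devoicing — voiced obstruents become voiceless word-finally — gives [ʃ].

/ʃukeʒ/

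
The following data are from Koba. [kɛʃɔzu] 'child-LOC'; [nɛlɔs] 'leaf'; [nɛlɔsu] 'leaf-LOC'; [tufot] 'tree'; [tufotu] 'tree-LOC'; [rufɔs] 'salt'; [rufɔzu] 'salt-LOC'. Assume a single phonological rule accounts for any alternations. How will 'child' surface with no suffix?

In [rufɔs] and [rufɔzu] the final segment of 'salt' alternates: [s] ~ [z].
Compare 'leaf', with invariant [s] in [nɛlɔs] and [nɛlɔsu]: an analysis with underlying /s/ and a rule producing [z] before the LOC suffix would wrongly predict alternation here too.
The alternation reflects word-final obstruent devoicing: voiced obstruents become voiceless word-finally. /z/ is underlying.
The one attested form of 'child', [kɛʃɔzu], shows underlying /kɛʃɔz/. Applying the same rule word-finally gives [kɛʃɔs].

[kɛʃɔs]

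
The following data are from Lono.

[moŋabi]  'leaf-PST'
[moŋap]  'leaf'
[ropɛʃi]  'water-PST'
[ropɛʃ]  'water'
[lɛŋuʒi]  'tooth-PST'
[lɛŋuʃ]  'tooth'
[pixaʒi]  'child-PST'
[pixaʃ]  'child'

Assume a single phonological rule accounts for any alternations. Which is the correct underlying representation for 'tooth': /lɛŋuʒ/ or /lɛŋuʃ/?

/lɛŋuʒ/

The stem for 'tooth' ends in [ʒ] in [lɛŋuʒi] but [ʃ] in [lɛŋuʃ].
The stem 'water' ([ropɛʃi], [ropɛʃ]) shows [ʃ] unchanged in both environments, so [ʃ] cannot be basic with [ʒ] derived before the PST suffix.
Therefore /ʒ/ is basic and [ʃ] is derived by word-final obstruent devoicing (voiced obstruents become voiceless word-finally).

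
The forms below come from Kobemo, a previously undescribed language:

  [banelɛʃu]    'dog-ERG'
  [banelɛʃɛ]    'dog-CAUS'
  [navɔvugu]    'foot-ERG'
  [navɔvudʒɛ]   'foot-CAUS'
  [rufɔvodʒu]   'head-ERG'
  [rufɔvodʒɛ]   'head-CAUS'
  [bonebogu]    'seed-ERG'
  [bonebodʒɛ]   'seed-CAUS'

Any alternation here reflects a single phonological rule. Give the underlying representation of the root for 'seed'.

The stem for 'seed' ends in [g] in [bonebogu] but [dʒ] in [bonebodʒɛ].
Compare 'head', with invariant [dʒ] in [rufɔvodʒu] and [rufɔvodʒɛ]: an analysis with underlying /dʒ/ and a rule producing [g] before the ERG suffix would wrongly predict alternation here too.
The alternation reflects palatalization before a front vowel: /g/ becomes palato-alveolar [dʒ] before a front vowel. /g/ is underlying.
The underlying form of 'seed' is therefore /bonebog/.

/bonebog/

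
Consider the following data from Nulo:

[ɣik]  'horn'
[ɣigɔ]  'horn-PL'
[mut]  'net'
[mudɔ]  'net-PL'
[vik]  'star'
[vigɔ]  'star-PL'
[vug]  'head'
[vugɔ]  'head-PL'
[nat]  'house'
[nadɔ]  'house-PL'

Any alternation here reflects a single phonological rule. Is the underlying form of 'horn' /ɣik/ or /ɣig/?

The root 'horn' surfaces as [ɣik] and [ɣigɔ], with a stem-final [k] ~ [g] alternation.
Compare 'head', with invariant [g] in [vug] and [vugɔ]: an analysis with underlying /g/ and a rule producing [k] in isolation would wrongly predict alternation here too.
Therefore /k/ is basic and [g] is derived by intervocalic voicing (voiceless stops become voiced between vowels).

/ɣik/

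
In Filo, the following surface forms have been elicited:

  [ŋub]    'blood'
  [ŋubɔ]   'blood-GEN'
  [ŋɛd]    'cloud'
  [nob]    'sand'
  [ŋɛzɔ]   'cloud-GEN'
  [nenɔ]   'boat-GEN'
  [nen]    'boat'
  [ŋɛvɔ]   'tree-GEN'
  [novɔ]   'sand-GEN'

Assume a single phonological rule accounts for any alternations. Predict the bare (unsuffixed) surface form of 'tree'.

The stem for 'sand' ends in [b] in [nob] but [v] in [novɔ].
The stem 'blood' ([ŋub], [ŋubɔ]) shows [b] unchanged in both environments, so [b] cannot be basic with [v] derived before the GEN suffix.
The underlying segment must be /v/; voiced fricatives become stops word-finally, yielding [b] there.
From [ŋɛvɔ] the stem 'tree' is /ŋɛv/; word-finally this yields [ŋɛb].

[ŋɛb]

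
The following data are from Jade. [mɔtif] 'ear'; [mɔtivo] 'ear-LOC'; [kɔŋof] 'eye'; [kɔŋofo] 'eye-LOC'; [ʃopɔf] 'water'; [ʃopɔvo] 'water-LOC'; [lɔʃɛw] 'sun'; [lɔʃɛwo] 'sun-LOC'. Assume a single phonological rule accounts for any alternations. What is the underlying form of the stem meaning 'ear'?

/mɔtiv/

In [mɔtif] and [mɔtivo] the final segment of 'ear' alternates: [f] ~ [v].
If /f/ were underlying and a rule turned it into [v] before the LOC suffix, 'eye' would also alternate; but it has [f] in both [kɔŋof] and [kɔŋofo].
The underlying segment must be /v/; voiced obstruents become voiceless word-finally, yielding [f] there.
Hence 'ear' is /mɔtiv/ underlyingly.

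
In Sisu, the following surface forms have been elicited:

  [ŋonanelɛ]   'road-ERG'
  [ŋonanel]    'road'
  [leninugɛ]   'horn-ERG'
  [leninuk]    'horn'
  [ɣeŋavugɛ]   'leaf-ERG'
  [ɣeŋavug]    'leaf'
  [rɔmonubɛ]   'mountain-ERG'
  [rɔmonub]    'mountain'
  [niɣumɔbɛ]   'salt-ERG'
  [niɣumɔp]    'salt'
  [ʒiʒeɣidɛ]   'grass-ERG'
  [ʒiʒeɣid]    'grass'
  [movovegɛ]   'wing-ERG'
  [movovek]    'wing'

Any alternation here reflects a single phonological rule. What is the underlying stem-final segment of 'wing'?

'wing' shows [g] ~ [k] at the end of the stem ([movovegɛ] vs [movovek]).
The stem 'leaf' ([ɣeŋavugɛ], [ɣeŋavug]) shows [g] unchanged in both environments, so [g] cannot be basic with [k] derived in isolation.
The underlying segment must be /k/; voiceless stops become voiced between vowels, yielding [g] there.

/k/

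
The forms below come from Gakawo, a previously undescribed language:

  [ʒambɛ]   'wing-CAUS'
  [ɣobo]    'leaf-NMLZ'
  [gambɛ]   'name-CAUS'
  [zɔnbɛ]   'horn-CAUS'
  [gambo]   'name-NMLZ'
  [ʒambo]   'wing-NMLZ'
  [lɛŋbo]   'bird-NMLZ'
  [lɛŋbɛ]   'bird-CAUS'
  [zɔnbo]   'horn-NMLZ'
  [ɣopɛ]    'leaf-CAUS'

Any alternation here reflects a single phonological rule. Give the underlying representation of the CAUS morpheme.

The CAUS morpheme has two allomorphs, [-bɛ] and [-pɛ].
The NMLZ suffix, which begins with [b], is invariant after every stem; so [b] is not altered by any rule here.
So the underlying form is /-pɛ/, and voiceless stops become voiced after a nasal.

/-pɛ/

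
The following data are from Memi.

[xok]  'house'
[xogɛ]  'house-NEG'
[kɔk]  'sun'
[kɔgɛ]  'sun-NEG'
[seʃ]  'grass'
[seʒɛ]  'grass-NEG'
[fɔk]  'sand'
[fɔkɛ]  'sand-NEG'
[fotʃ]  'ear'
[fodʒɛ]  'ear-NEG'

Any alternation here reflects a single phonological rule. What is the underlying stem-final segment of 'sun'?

In [kɔk] and [kɔgɛ] the final segment of 'sun' alternates: [k] ~ [g].
Compare 'sand', with invariant [k] in [fɔk] and [fɔkɛ]: an analysis with underlying /k/ and a rule producing [g] before the NEG suffix would wrongly predict alternation here too.
So /g/ is underlying, and a rule of word-final obstruent devoicing — voiced obstruents become voiceless word-finally — gives [k].

/g/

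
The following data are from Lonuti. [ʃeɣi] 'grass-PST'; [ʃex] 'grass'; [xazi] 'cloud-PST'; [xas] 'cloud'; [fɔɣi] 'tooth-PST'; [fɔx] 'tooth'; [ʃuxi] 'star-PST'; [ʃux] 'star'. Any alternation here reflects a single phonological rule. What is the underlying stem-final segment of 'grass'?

/ɣ/

The stem for 'grass' ends in [ɣ] in [ʃeɣi] but [x] in [ʃex].
But 'star' keeps [x] in both environments ([ʃuxi], [ʃux]), so there is no rule changing /x/ to [ɣ] before the PST suffix.
The alternation reflects word-final obstruent devoicing: voiced obstruents become voiceless word-finally. /ɣ/ is underlying.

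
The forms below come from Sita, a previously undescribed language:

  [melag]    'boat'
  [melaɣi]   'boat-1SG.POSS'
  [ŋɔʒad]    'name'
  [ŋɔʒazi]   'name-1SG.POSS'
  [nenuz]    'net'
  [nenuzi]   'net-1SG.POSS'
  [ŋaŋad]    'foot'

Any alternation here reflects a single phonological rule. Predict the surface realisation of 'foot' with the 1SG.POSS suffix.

[ŋaŋazi]

'name' shows [d] ~ [z] at the end of the stem ([ŋɔʒad] vs [ŋɔʒazi]).
Compare 'net', with invariant [z] in [nenuz] and [nenuzi]: an analysis with underlying /z/ and a rule producing [d] in isolation would wrongly predict alternation here too.
So /d/ is underlying, and a rule of intervocalic spirantization — voiced stops become fricatives between vowels — gives [z].
From [ŋaŋad] the stem 'foot' is /ŋaŋad/; between vowels this yields [ŋaŋazi].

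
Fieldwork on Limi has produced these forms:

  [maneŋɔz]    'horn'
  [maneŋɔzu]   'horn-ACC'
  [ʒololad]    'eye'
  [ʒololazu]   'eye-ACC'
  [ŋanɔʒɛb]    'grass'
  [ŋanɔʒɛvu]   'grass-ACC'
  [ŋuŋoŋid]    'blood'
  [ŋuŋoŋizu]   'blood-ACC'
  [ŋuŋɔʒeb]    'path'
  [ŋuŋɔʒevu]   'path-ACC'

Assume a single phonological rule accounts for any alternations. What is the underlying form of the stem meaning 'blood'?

/ŋuŋoŋid/

The root 'blood' surfaces as [ŋuŋoŋid] and [ŋuŋoŋizu], with a stem-final [d] ~ [z] alternation.
If /z/ were underlying and a rule turned it into [d] in isolation, 'horn' would also alternate; but it has [z] in both [maneŋɔz] and [maneŋɔzu].
So /d/ is underlying, and a rule of intervocalic spirantization — voiced stops become fricatives between vowels — gives [z].
Hence 'blood' is /ŋuŋoŋid/ underlyingly.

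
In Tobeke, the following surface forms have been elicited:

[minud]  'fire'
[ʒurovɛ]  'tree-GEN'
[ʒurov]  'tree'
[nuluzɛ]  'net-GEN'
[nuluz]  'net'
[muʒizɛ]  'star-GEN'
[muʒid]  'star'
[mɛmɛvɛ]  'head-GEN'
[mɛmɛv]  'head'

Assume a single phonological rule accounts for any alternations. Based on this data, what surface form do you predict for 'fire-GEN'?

'star' shows [z] ~ [d] at the end of the stem ([muʒizɛ] vs [muʒid]).
But 'net' keeps [z] in both environments ([nuluzɛ], [nuluz]), so there is no rule changing /z/ to [d] in isolation.
The underlying segment must be /d/; voiced stops become fricatives between vowels, yielding [z] there.
From [minud] the stem 'fire' is /minud/; between vowels this yields [minuzɛ].

[minuzɛ]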